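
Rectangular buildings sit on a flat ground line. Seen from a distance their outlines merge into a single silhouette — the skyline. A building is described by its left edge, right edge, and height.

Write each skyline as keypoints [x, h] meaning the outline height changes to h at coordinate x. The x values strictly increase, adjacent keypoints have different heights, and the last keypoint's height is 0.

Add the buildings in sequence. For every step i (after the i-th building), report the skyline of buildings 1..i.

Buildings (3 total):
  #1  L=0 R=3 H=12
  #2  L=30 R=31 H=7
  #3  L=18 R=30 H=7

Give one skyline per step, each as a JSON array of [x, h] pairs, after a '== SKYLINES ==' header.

== SKYLINES ==
[[0,12],[3,0]]
[[0,12],[3,0],[30,7],[31,0]]
[[0,12],[3,0],[18,7],[31,0]]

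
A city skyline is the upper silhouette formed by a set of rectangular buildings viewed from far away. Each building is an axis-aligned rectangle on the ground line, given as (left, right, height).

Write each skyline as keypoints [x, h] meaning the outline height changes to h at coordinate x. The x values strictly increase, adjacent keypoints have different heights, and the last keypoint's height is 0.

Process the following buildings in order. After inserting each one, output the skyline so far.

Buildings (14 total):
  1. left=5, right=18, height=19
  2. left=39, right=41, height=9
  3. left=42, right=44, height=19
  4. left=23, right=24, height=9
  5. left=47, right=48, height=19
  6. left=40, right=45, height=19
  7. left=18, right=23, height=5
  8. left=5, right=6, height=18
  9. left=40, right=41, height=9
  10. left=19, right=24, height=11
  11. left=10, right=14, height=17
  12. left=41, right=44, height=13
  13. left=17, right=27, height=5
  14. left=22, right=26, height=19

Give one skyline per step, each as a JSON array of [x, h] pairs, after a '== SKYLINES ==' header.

== SKYLINES ==
[[5,19],[18,0]]
[[5,19],[18,0],[39,9],[41,0]]
[[5,19],[18,0],[39,9],[41,0],[42,19],[44,0]]
[[5,19],[18,0],[23,9],[24,0],[39,9],[41,0],[42,19],[44,0]]
[[5,19],[18,0],[23,9],[24,0],[39,9],[41,0],[42,19],[44,0],[47,19],[48,0]]
[[5,19],[18,0],[23,9],[24,0],[39,9],[40,19],[45,0],[47,19],[48,0]]
[[5,19],[18,5],[23,9],[24,0],[39,9],[40,19],[45,0],[47,19],[48,0]]
[[5,19],[18,5],[23,9],[24,0],[39,9],[40,19],[45,0],[47,19],[48,0]]
[[5,19],[18,5],[23,9],[24,0],[39,9],[40,19],[45,0],[47,19],[48,0]]
[[5,19],[18,5],[19,11],[24,0],[39,9],[40,19],[45,0],[47,19],[48,0]]
[[5,19],[18,5],[19,11],[24,0],[39,9],[40,19],[45,0],[47,19],[48,0]]
[[5,19],[18,5],[19,11],[24,0],[39,9],[40,19],[45,0],[47,19],[48,0]]
[[5,19],[18,5],[19,11],[24,5],[27,0],[39,9],[40,19],[45,0],[47,19],[48,0]]
[[5,19],[18,5],[19,11],[22,19],[26,5],[27,0],[39,9],[40,19],[45,0],[47,19],[48,0]]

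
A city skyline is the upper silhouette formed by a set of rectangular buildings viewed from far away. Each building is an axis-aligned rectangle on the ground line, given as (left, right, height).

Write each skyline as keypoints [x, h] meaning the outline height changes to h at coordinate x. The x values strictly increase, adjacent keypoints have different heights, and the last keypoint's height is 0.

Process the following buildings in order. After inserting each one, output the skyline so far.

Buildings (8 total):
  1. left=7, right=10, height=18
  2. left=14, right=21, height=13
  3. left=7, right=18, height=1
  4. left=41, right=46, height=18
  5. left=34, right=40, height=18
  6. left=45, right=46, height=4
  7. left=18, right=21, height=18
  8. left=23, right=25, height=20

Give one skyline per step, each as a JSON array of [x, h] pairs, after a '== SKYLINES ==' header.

== SKYLINES ==
[[7,18],[10,0]]
[[7,18],[10,0],[14,13],[21,0]]
[[7,18],[10,1],[14,13],[21,0]]
[[7,18],[10,1],[14,13],[21,0],[41,18],[46,0]]
[[7,18],[10,1],[14,13],[21,0],[34,18],[40,0],[41,18],[46,0]]
[[7,18],[10,1],[14,13],[21,0],[34,18],[40,0],[41,18],[46,0]]
[[7,18],[10,1],[14,13],[18,18],[21,0],[34,18],[40,0],[41,18],[46,0]]
[[7,18],[10,1],[14,13],[18,18],[21,0],[23,20],[25,0],[34,18],[40,0],[41,18],[46,0]]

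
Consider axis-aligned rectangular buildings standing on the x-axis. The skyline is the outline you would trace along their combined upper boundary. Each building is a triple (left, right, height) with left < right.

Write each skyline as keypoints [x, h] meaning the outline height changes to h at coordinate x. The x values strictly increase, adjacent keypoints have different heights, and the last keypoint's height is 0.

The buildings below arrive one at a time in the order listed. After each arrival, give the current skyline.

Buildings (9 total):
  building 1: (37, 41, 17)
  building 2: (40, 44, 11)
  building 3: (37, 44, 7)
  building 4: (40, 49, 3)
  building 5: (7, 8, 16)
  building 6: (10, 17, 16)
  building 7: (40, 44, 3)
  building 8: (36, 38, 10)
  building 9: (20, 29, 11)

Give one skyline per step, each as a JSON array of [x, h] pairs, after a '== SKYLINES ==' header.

== SKYLINES ==
[[37,17],[41,0]]
[[37,17],[41,11],[44,0]]
[[37,17],[41,11],[44,0]]
[[37,17],[41,11],[44,3],[49,0]]
[[7,16],[8,0],[37,17],[41,11],[44,3],[49,0]]
[[7,16],[8,0],[10,16],[17,0],[37,17],[41,11],[44,3],[49,0]]
[[7,16],[8,0],[10,16],[17,0],[37,17],[41,11],[44,3],[49,0]]
[[7,16],[8,0],[10,16],[17,0],[36,10],[37,17],[41,11],[44,3],[49,0]]
[[7,16],[8,0],[10,16],[17,0],[20,11],[29,0],[36,10],[37,17],[41,11],[44,3],[49,0]]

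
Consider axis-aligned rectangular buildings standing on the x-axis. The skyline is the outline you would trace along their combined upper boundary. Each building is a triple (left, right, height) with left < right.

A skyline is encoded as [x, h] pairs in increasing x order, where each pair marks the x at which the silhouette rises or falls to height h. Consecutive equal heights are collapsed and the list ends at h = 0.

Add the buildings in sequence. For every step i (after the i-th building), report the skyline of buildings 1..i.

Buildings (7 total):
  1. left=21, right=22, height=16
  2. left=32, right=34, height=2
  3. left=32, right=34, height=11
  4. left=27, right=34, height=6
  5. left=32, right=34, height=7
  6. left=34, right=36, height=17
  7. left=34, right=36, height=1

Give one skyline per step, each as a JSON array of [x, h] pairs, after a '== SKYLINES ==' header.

== SKYLINES ==
[[21,16],[22,0]]
[[21,16],[22,0],[32,2],[34,0]]
[[21,16],[22,0],[32,11],[34,0]]
[[21,16],[22,0],[27,6],[32,11],[34,0]]
[[21,16],[22,0],[27,6],[32,11],[34,0]]
[[21,16],[22,0],[27,6],[32,11],[34,17],[36,0]]
[[21,16],[22,0],[27,6],[32,11],[34,17],[36,0]]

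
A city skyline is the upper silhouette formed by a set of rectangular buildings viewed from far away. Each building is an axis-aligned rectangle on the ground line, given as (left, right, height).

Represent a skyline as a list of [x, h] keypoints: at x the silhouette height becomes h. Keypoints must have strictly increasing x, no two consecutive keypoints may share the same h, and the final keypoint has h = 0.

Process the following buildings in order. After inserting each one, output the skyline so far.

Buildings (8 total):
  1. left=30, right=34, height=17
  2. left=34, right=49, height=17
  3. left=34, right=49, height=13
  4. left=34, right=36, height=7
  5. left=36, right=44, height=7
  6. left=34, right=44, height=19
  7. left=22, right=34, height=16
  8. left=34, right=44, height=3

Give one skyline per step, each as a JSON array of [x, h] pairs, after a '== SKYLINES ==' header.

== SKYLINES ==
[[30,17],[34,0]]
[[30,17],[49,0]]
[[30,17],[49,0]]
[[30,17],[49,0]]
[[30,17],[49,0]]
[[30,17],[34,19],[44,17],[49,0]]
[[22,16],[30,17],[34,19],[44,17],[49,0]]
[[22,16],[30,17],[34,19],[44,17],[49,0]]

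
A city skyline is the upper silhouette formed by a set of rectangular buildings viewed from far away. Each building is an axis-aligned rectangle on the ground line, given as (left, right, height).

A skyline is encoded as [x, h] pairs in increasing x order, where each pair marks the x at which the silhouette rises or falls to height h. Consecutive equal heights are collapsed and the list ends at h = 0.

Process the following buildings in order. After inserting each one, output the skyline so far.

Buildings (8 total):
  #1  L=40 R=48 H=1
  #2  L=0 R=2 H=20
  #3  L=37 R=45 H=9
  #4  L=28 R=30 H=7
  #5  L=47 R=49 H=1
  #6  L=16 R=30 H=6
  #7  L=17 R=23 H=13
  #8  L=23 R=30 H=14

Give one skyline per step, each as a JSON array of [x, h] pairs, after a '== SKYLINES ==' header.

== SKYLINES ==
[[40,1],[48,0]]
[[0,20],[2,0],[40,1],[48,0]]
[[0,20],[2,0],[37,9],[45,1],[48,0]]
[[0,20],[2,0],[28,7],[30,0],[37,9],[45,1],[48,0]]
[[0,20],[2,0],[28,7],[30,0],[37,9],[45,1],[49,0]]
[[0,20],[2,0],[16,6],[28,7],[30,0],[37,9],[45,1],[49,0]]
[[0,20],[2,0],[16,6],[17,13],[23,6],[28,7],[30,0],[37,9],[45,1],[49,0]]
[[0,20],[2,0],[16,6],[17,13],[23,14],[30,0],[37,9],[45,1],[49,0]]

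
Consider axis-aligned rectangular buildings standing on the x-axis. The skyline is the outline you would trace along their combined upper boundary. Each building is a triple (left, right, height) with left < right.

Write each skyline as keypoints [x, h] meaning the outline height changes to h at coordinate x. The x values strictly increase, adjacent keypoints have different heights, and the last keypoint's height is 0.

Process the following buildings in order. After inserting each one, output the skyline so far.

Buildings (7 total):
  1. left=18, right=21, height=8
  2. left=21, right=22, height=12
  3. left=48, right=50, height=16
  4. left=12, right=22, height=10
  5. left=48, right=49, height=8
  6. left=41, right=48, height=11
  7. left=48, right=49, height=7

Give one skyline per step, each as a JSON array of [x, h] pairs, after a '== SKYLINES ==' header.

== SKYLINES ==
[[18,8],[21,0]]
[[18,8],[21,12],[22,0]]
[[18,8],[21,12],[22,0],[48,16],[50,0]]
[[12,10],[21,12],[22,0],[48,16],[50,0]]
[[12,10],[21,12],[22,0],[48,16],[50,0]]
[[12,10],[21,12],[22,0],[41,11],[48,16],[50,0]]
[[12,10],[21,12],[22,0],[41,11],[48,16],[50,0]]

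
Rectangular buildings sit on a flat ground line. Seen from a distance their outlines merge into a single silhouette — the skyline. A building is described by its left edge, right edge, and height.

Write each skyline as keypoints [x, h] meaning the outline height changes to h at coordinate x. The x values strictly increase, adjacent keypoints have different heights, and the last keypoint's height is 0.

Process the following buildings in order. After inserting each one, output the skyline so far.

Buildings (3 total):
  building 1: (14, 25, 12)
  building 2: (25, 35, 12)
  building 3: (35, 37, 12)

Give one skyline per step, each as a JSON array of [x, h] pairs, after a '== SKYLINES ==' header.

== SKYLINES ==
[[14,12],[25,0]]
[[14,12],[35,0]]
[[14,12],[37,0]]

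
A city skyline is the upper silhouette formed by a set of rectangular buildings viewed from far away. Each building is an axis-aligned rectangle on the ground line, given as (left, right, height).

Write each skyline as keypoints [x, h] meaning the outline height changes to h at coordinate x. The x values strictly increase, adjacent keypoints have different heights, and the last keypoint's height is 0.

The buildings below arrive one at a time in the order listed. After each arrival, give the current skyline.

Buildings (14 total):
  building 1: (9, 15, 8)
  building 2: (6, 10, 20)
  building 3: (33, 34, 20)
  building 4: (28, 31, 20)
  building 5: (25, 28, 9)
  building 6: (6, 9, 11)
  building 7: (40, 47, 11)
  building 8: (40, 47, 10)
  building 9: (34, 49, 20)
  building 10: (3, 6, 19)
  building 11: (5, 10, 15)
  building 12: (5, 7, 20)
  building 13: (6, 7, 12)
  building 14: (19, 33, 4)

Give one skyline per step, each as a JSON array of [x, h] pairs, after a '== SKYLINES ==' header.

== SKYLINES ==
[[9,8],[15,0]]
[[6,20],[10,8],[15,0]]
[[6,20],[10,8],[15,0],[33,20],[34,0]]
[[6,20],[10,8],[15,0],[28,20],[31,0],[33,20],[34,0]]
[[6,20],[10,8],[15,0],[25,9],[28,20],[31,0],[33,20],[34,0]]
[[6,20],[10,8],[15,0],[25,9],[28,20],[31,0],[33,20],[34,0]]
[[6,20],[10,8],[15,0],[25,9],[28,20],[31,0],[33,20],[34,0],[40,11],[47,0]]
[[6,20],[10,8],[15,0],[25,9],[28,20],[31,0],[33,20],[34,0],[40,11],[47,0]]
[[6,20],[10,8],[15,0],[25,9],[28,20],[31,0],[33,20],[49,0]]
[[3,19],[6,20],[10,8],[15,0],[25,9],[28,20],[31,0],[33,20],[49,0]]
[[3,19],[6,20],[10,8],[15,0],[25,9],[28,20],[31,0],[33,20],[49,0]]
[[3,19],[5,20],[10,8],[15,0],[25,9],[28,20],[31,0],[33,20],[49,0]]
[[3,19],[5,20],[10,8],[15,0],[25,9],[28,20],[31,0],[33,20],[49,0]]
[[3,19],[5,20],[10,8],[15,0],[19,4],[25,9],[28,20],[31,4],[33,20],[49,0]]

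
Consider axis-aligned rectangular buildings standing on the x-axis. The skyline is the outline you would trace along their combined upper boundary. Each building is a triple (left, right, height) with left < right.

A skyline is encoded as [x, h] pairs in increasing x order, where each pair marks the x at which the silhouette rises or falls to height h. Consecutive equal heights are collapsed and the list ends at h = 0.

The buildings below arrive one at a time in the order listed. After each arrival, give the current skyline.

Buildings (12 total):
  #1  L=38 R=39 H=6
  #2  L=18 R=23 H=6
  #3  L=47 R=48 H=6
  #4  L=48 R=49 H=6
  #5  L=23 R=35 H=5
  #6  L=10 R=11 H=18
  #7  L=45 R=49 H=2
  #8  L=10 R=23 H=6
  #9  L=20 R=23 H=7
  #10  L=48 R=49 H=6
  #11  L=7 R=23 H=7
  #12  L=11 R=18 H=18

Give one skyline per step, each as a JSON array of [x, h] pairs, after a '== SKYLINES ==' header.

== SKYLINES ==
[[38,6],[39,0]]
[[18,6],[23,0],[38,6],[39,0]]
[[18,6],[23,0],[38,6],[39,0],[47,6],[48,0]]
[[18,6],[23,0],[38,6],[39,0],[47,6],[49,0]]
[[18,6],[23,5],[35,0],[38,6],[39,0],[47,6],[49,0]]
[[10,18],[11,0],[18,6],[23,5],[35,0],[38,6],[39,0],[47,6],[49,0]]
[[10,18],[11,0],[18,6],[23,5],[35,0],[38,6],[39,0],[45,2],[47,6],[49,0]]
[[10,18],[11,6],[23,5],[35,0],[38,6],[39,0],[45,2],[47,6],[49,0]]
[[10,18],[11,6],[20,7],[23,5],[35,0],[38,6],[39,0],[45,2],[47,6],[49,0]]
[[10,18],[11,6],[20,7],[23,5],[35,0],[38,6],[39,0],[45,2],[47,6],[49,0]]
[[7,7],[10,18],[11,7],[23,5],[35,0],[38,6],[39,0],[45,2],[47,6],[49,0]]
[[7,7],[10,18],[18,7],[23,5],[35,0],[38,6],[39,0],[45,2],[47,6],[49,0]]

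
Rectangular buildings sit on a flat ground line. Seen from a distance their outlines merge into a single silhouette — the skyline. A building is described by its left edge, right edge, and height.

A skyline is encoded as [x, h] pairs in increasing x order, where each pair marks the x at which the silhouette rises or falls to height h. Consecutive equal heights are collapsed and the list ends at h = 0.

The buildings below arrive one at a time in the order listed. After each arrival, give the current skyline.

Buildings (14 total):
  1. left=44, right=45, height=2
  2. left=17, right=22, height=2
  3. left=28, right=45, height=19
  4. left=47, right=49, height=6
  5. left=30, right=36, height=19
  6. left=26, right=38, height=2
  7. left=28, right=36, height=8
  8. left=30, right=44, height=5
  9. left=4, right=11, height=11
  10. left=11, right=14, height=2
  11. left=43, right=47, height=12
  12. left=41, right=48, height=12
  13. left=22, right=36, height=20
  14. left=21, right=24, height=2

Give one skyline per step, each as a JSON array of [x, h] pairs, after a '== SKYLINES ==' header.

== SKYLINES ==
[[44,2],[45,0]]
[[17,2],[22,0],[44,2],[45,0]]
[[17,2],[22,0],[28,19],[45,0]]
[[17,2],[22,0],[28,19],[45,0],[47,6],[49,0]]
[[17,2],[22,0],[28,19],[45,0],[47,6],[49,0]]
[[17,2],[22,0],[26,2],[28,19],[45,0],[47,6],[49,0]]
[[17,2],[22,0],[26,2],[28,19],[45,0],[47,6],[49,0]]
[[17,2],[22,0],[26,2],[28,19],[45,0],[47,6],[49,0]]
[[4,11],[11,0],[17,2],[22,0],[26,2],[28,19],[45,0],[47,6],[49,0]]
[[4,11],[11,2],[14,0],[17,2],[22,0],[26,2],[28,19],[45,0],[47,6],[49,0]]
[[4,11],[11,2],[14,0],[17,2],[22,0],[26,2],[28,19],[45,12],[47,6],[49,0]]
[[4,11],[11,2],[14,0],[17,2],[22,0],[26,2],[28,19],[45,12],[48,6],[49,0]]
[[4,11],[11,2],[14,0],[17,2],[22,20],[36,19],[45,12],[48,6],[49,0]]
[[4,11],[11,2],[14,0],[17,2],[22,20],[36,19],[45,12],[48,6],[49,0]]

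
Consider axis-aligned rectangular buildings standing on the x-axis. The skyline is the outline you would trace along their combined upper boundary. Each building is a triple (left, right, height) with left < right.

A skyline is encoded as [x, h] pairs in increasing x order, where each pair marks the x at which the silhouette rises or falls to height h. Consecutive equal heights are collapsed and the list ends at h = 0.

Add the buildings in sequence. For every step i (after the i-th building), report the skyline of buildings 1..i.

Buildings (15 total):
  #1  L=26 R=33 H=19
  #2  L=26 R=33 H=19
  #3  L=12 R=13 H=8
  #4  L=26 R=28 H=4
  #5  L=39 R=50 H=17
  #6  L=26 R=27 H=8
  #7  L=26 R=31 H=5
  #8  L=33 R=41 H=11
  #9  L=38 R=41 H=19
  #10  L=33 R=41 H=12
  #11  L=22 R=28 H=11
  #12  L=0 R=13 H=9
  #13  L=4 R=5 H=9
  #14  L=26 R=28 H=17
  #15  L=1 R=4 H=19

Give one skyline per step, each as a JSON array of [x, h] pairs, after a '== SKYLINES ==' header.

== SKYLINES ==
[[26,19],[33,0]]
[[26,19],[33,0]]
[[12,8],[13,0],[26,19],[33,0]]
[[12,8],[13,0],[26,19],[33,0]]
[[12,8],[13,0],[26,19],[33,0],[39,17],[50,0]]
[[12,8],[13,0],[26,19],[33,0],[39,17],[50,0]]
[[12,8],[13,0],[26,19],[33,0],[39,17],[50,0]]
[[12,8],[13,0],[26,19],[33,11],[39,17],[50,0]]
[[12,8],[13,0],[26,19],[33,11],[38,19],[41,17],[50,0]]
[[12,8],[13,0],[26,19],[33,12],[38,19],[41,17],[50,0]]
[[12,8],[13,0],[22,11],[26,19],[33,12],[38,19],[41,17],[50,0]]
[[0,9],[13,0],[22,11],[26,19],[33,12],[38,19],[41,17],[50,0]]
[[0,9],[13,0],[22,11],[26,19],[33,12],[38,19],[41,17],[50,0]]
[[0,9],[13,0],[22,11],[26,19],[33,12],[38,19],[41,17],[50,0]]
[[0,9],[1,19],[4,9],[13,0],[22,11],[26,19],[33,12],[38,19],[41,17],[50,0]]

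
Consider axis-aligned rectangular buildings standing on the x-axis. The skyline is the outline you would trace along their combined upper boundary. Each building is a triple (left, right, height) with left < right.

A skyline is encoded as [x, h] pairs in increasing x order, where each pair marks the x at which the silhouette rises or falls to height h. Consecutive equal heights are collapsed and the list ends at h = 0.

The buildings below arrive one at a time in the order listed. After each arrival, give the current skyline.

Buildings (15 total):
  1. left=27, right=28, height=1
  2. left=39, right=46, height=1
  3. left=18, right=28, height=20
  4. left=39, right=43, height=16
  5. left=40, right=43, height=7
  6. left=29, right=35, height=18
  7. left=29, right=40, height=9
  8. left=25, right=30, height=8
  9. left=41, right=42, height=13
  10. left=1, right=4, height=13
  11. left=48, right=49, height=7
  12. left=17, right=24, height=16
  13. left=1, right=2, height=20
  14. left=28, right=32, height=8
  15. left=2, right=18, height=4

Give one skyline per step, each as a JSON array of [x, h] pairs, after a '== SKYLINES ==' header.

== SKYLINES ==
[[27,1],[28,0]]
[[27,1],[28,0],[39,1],[46,0]]
[[18,20],[28,0],[39,1],[46,0]]
[[18,20],[28,0],[39,16],[43,1],[46,0]]
[[18,20],[28,0],[39,16],[43,1],[46,0]]
[[18,20],[28,0],[29,18],[35,0],[39,16],[43,1],[46,0]]
[[18,20],[28,0],[29,18],[35,9],[39,16],[43,1],[46,0]]
[[18,20],[28,8],[29,18],[35,9],[39,16],[43,1],[46,0]]
[[18,20],[28,8],[29,18],[35,9],[39,16],[43,1],[46,0]]
[[1,13],[4,0],[18,20],[28,8],[29,18],[35,9],[39,16],[43,1],[46,0]]
[[1,13],[4,0],[18,20],[28,8],[29,18],[35,9],[39,16],[43,1],[46,0],[48,7],[49,0]]
[[1,13],[4,0],[17,16],[18,20],[28,8],[29,18],[35,9],[39,16],[43,1],[46,0],[48,7],[49,0]]
[[1,20],[2,13],[4,0],[17,16],[18,20],[28,8],[29,18],[35,9],[39,16],[43,1],[46,0],[48,7],[49,0]]
[[1,20],[2,13],[4,0],[17,16],[18,20],[28,8],[29,18],[35,9],[39,16],[43,1],[46,0],[48,7],[49,0]]
[[1,20],[2,13],[4,4],[17,16],[18,20],[28,8],[29,18],[35,9],[39,16],[43,1],[46,0],[48,7],[49,0]]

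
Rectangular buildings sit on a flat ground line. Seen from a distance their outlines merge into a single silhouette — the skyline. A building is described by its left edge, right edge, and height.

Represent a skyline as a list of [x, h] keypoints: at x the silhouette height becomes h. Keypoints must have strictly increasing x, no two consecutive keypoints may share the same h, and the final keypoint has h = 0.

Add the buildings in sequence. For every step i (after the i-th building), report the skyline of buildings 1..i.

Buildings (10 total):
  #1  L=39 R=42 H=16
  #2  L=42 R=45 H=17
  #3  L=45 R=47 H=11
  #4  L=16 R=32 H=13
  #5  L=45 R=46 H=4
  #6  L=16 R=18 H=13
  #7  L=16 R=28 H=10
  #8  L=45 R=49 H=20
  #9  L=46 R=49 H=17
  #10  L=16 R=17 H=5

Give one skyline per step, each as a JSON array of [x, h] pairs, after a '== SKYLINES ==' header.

== SKYLINES ==
[[39,16],[42,0]]
[[39,16],[42,17],[45,0]]
[[39,16],[42,17],[45,11],[47,0]]
[[16,13],[32,0],[39,16],[42,17],[45,11],[47,0]]
[[16,13],[32,0],[39,16],[42,17],[45,11],[47,0]]
[[16,13],[32,0],[39,16],[42,17],[45,11],[47,0]]
[[16,13],[32,0],[39,16],[42,17],[45,11],[47,0]]
[[16,13],[32,0],[39,16],[42,17],[45,20],[49,0]]
[[16,13],[32,0],[39,16],[42,17],[45,20],[49,0]]
[[16,13],[32,0],[39,16],[42,17],[45,20],[49,0]]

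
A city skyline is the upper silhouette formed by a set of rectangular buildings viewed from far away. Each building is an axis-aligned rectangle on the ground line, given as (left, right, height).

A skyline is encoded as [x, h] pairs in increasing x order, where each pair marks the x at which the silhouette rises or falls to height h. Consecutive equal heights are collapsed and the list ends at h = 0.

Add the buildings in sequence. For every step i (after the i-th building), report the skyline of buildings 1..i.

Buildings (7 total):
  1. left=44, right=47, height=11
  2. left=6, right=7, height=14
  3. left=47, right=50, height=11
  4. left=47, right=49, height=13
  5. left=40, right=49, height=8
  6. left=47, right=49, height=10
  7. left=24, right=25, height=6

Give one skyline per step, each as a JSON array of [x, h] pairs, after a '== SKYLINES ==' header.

== SKYLINES ==
[[44,11],[47,0]]
[[6,14],[7,0],[44,11],[47,0]]
[[6,14],[7,0],[44,11],[50,0]]
[[6,14],[7,0],[44,11],[47,13],[49,11],[50,0]]
[[6,14],[7,0],[40,8],[44,11],[47,13],[49,11],[50,0]]
[[6,14],[7,0],[40,8],[44,11],[47,13],[49,11],[50,0]]
[[6,14],[7,0],[24,6],[25,0],[40,8],[44,11],[47,13],[49,11],[50,0]]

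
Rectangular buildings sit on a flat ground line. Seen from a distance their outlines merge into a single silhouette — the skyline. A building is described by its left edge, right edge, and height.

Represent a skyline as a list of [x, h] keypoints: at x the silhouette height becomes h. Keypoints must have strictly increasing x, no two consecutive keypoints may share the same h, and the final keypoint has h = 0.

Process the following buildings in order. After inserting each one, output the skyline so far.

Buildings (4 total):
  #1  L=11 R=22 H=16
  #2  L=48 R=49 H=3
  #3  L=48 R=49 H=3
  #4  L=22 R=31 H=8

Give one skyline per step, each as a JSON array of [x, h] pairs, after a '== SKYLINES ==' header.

== SKYLINES ==
[[11,16],[22,0]]
[[11,16],[22,0],[48,3],[49,0]]
[[11,16],[22,0],[48,3],[49,0]]
[[11,16],[22,8],[31,0],[48,3],[49,0]]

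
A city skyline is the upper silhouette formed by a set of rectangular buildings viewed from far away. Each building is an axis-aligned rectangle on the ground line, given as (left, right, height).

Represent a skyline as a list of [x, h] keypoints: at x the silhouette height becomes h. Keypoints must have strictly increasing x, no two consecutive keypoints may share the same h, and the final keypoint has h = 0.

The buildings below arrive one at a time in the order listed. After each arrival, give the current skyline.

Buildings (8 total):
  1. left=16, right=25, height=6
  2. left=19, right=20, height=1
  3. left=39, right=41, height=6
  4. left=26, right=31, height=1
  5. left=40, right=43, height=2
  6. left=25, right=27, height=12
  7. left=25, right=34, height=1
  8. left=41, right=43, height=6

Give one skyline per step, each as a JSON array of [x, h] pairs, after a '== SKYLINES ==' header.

== SKYLINES ==
[[16,6],[25,0]]
[[16,6],[25,0]]
[[16,6],[25,0],[39,6],[41,0]]
[[16,6],[25,0],[26,1],[31,0],[39,6],[41,0]]
[[16,6],[25,0],[26,1],[31,0],[39,6],[41,2],[43,0]]
[[16,6],[25,12],[27,1],[31,0],[39,6],[41,2],[43,0]]
[[16,6],[25,12],[27,1],[34,0],[39,6],[41,2],[43,0]]
[[16,6],[25,12],[27,1],[34,0],[39,6],[43,0]]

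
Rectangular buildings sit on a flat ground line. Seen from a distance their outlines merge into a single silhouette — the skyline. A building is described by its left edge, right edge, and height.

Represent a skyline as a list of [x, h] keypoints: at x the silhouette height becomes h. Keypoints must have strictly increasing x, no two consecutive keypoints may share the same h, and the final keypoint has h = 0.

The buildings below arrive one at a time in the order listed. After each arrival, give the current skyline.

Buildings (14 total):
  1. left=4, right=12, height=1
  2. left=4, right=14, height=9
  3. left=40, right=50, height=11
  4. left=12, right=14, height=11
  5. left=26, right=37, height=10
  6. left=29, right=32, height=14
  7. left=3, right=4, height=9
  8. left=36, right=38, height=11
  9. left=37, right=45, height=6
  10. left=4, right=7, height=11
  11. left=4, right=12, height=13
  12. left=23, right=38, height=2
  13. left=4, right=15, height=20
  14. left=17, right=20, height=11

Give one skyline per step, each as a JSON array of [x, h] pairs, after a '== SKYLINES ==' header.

== SKYLINES ==
[[4,1],[12,0]]
[[4,9],[14,0]]
[[4,9],[14,0],[40,11],[50,0]]
[[4,9],[12,11],[14,0],[40,11],[50,0]]
[[4,9],[12,11],[14,0],[26,10],[37,0],[40,11],[50,0]]
[[4,9],[12,11],[14,0],[26,10],[29,14],[32,10],[37,0],[40,11],[50,0]]
[[3,9],[12,11],[14,0],[26,10],[29,14],[32,10],[37,0],[40,11],[50,0]]
[[3,9],[12,11],[14,0],[26,10],[29,14],[32,10],[36,11],[38,0],[40,11],[50,0]]
[[3,9],[12,11],[14,0],[26,10],[29,14],[32,10],[36,11],[38,6],[40,11],[50,0]]
[[3,9],[4,11],[7,9],[12,11],[14,0],[26,10],[29,14],[32,10],[36,11],[38,6],[40,11],[50,0]]
[[3,9],[4,13],[12,11],[14,0],[26,10],[29,14],[32,10],[36,11],[38,6],[40,11],[50,0]]
[[3,9],[4,13],[12,11],[14,0],[23,2],[26,10],[29,14],[32,10],[36,11],[38,6],[40,11],[50,0]]
[[3,9],[4,20],[15,0],[23,2],[26,10],[29,14],[32,10],[36,11],[38,6],[40,11],[50,0]]
[[3,9],[4,20],[15,0],[17,11],[20,0],[23,2],[26,10],[29,14],[32,10],[36,11],[38,6],[40,11],[50,0]]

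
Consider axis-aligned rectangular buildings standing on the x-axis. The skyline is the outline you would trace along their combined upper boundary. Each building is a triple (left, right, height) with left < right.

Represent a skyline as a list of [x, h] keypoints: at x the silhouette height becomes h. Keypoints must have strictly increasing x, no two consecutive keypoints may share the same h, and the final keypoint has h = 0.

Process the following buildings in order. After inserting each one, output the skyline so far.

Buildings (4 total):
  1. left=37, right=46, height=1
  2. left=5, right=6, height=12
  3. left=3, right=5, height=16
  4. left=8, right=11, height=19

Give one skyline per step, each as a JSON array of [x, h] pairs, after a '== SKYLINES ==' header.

== SKYLINES ==
[[37,1],[46,0]]
[[5,12],[6,0],[37,1],[46,0]]
[[3,16],[5,12],[6,0],[37,1],[46,0]]
[[3,16],[5,12],[6,0],[8,19],[11,0],[37,1],[46,0]]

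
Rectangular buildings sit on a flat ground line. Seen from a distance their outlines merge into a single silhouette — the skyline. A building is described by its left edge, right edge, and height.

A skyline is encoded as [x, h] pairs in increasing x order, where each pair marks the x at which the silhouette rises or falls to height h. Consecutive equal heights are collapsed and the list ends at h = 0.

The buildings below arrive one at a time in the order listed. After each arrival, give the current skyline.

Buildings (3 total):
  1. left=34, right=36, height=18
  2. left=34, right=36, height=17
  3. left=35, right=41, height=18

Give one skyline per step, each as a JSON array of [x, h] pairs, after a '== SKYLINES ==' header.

== SKYLINES ==
[[34,18],[36,0]]
[[34,18],[36,0]]
[[34,18],[41,0]]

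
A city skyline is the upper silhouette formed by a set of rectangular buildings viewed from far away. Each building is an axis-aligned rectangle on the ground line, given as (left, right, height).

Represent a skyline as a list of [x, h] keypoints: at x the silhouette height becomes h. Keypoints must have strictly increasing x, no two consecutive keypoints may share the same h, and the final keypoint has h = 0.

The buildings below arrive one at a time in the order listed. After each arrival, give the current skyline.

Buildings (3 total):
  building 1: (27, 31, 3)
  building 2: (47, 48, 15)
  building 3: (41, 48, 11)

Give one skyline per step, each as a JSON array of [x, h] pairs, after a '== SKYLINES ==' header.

== SKYLINES ==
[[27,3],[31,0]]
[[27,3],[31,0],[47,15],[48,0]]
[[27,3],[31,0],[41,11],[47,15],[48,0]]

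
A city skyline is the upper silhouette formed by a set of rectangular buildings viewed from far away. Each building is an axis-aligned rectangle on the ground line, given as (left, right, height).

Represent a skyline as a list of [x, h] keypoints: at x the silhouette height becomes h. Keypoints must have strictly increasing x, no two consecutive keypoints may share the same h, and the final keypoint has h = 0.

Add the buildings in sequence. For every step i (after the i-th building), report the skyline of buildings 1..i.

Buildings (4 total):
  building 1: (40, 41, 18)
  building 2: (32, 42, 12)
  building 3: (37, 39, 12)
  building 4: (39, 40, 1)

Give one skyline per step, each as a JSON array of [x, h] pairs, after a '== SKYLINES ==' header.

== SKYLINES ==
[[40,18],[41,0]]
[[32,12],[40,18],[41,12],[42,0]]
[[32,12],[40,18],[41,12],[42,0]]
[[32,12],[40,18],[41,12],[42,0]]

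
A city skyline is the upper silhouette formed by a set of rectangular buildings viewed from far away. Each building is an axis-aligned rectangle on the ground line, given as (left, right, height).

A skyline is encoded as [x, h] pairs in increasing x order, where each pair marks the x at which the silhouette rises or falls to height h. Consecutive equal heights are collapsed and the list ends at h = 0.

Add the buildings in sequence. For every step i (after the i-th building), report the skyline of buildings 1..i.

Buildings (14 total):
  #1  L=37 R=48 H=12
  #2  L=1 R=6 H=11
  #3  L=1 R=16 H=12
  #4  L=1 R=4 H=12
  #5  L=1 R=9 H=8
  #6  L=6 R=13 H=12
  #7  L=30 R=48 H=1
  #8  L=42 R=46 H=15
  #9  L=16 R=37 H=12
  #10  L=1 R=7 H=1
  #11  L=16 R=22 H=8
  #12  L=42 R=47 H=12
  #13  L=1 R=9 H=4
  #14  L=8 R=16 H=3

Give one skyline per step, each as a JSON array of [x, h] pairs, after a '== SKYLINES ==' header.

== SKYLINES ==
[[37,12],[48,0]]
[[1,11],[6,0],[37,12],[48,0]]
[[1,12],[16,0],[37,12],[48,0]]
[[1,12],[16,0],[37,12],[48,0]]
[[1,12],[16,0],[37,12],[48,0]]
[[1,12],[16,0],[37,12],[48,0]]
[[1,12],[16,0],[30,1],[37,12],[48,0]]
[[1,12],[16,0],[30,1],[37,12],[42,15],[46,12],[48,0]]
[[1,12],[42,15],[46,12],[48,0]]
[[1,12],[42,15],[46,12],[48,0]]
[[1,12],[42,15],[46,12],[48,0]]
[[1,12],[42,15],[46,12],[48,0]]
[[1,12],[42,15],[46,12],[48,0]]
[[1,12],[42,15],[46,12],[48,0]]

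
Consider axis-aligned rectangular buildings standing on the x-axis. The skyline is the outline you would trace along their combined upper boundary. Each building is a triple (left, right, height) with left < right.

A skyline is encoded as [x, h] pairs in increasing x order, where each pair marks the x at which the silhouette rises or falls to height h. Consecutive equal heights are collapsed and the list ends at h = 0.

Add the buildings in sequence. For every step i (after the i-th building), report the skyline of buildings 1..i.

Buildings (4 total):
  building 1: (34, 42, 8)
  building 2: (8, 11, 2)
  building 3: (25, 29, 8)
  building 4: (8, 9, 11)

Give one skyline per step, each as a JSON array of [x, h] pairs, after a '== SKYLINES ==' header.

== SKYLINES ==
[[34,8],[42,0]]
[[8,2],[11,0],[34,8],[42,0]]
[[8,2],[11,0],[25,8],[29,0],[34,8],[42,0]]
[[8,11],[9,2],[11,0],[25,8],[29,0],[34,8],[42,0]]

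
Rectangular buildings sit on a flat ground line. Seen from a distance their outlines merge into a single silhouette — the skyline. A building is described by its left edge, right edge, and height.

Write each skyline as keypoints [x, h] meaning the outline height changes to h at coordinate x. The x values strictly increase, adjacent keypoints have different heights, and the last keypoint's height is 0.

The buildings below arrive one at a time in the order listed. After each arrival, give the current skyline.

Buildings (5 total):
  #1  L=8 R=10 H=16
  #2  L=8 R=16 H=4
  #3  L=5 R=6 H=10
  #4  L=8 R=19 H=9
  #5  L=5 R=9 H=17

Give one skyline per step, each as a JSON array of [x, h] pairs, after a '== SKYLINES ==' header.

== SKYLINES ==
[[8,16],[10,0]]
[[8,16],[10,4],[16,0]]
[[5,10],[6,0],[8,16],[10,4],[16,0]]
[[5,10],[6,0],[8,16],[10,9],[19,0]]
[[5,17],[9,16],[10,9],[19,0]]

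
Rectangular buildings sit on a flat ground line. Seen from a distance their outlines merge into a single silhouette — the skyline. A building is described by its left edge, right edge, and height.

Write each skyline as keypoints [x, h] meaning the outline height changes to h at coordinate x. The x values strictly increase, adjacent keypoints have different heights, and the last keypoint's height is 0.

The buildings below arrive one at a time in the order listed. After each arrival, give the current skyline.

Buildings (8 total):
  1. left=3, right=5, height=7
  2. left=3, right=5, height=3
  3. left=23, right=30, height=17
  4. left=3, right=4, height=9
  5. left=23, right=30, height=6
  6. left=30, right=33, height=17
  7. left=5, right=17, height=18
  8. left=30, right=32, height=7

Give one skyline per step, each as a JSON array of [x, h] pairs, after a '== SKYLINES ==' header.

== SKYLINES ==
[[3,7],[5,0]]
[[3,7],[5,0]]
[[3,7],[5,0],[23,17],[30,0]]
[[3,9],[4,7],[5,0],[23,17],[30,0]]
[[3,9],[4,7],[5,0],[23,17],[30,0]]
[[3,9],[4,7],[5,0],[23,17],[33,0]]
[[3,9],[4,7],[5,18],[17,0],[23,17],[33,0]]
[[3,9],[4,7],[5,18],[17,0],[23,17],[33,0]]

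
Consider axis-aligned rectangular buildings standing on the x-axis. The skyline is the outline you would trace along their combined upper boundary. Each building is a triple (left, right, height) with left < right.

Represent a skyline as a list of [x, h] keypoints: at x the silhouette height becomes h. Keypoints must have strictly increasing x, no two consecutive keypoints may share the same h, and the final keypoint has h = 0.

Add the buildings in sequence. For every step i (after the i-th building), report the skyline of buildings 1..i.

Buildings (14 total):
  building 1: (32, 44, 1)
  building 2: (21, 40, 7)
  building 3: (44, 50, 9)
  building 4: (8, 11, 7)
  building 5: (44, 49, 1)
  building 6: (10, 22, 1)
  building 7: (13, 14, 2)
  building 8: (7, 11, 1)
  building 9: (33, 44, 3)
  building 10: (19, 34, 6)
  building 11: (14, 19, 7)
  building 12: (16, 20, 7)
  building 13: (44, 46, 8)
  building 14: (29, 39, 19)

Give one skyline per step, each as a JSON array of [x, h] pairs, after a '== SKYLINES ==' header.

== SKYLINES ==
[[32,1],[44,0]]
[[21,7],[40,1],[44,0]]
[[21,7],[40,1],[44,9],[50,0]]
[[8,7],[11,0],[21,7],[40,1],[44,9],[50,0]]
[[8,7],[11,0],[21,7],[40,1],[44,9],[50,0]]
[[8,7],[11,1],[21,7],[40,1],[44,9],[50,0]]
[[8,7],[11,1],[13,2],[14,1],[21,7],[40,1],[44,9],[50,0]]
[[7,1],[8,7],[11,1],[13,2],[14,1],[21,7],[40,1],[44,9],[50,0]]
[[7,1],[8,7],[11,1],[13,2],[14,1],[21,7],[40,3],[44,9],[50,0]]
[[7,1],[8,7],[11,1],[13,2],[14,1],[19,6],[21,7],[40,3],[44,9],[50,0]]
[[7,1],[8,7],[11,1],[13,2],[14,7],[19,6],[21,7],[40,3],[44,9],[50,0]]
[[7,1],[8,7],[11,1],[13,2],[14,7],[20,6],[21,7],[40,3],[44,9],[50,0]]
[[7,1],[8,7],[11,1],[13,2],[14,7],[20,6],[21,7],[40,3],[44,9],[50,0]]
[[7,1],[8,7],[11,1],[13,2],[14,7],[20,6],[21,7],[29,19],[39,7],[40,3],[44,9],[50,0]]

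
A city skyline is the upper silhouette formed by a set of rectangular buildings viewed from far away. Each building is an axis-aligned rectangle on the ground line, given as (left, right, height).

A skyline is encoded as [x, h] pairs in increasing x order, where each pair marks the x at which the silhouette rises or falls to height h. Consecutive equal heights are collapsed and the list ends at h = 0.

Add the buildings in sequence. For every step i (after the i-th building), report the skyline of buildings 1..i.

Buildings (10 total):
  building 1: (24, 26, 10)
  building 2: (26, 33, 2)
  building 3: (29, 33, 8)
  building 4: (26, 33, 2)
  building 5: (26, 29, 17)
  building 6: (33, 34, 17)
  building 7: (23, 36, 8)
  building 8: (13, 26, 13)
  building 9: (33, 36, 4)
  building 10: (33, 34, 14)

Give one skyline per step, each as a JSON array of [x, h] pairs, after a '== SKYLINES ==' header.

== SKYLINES ==
[[24,10],[26,0]]
[[24,10],[26,2],[33,0]]
[[24,10],[26,2],[29,8],[33,0]]
[[24,10],[26,2],[29,8],[33,0]]
[[24,10],[26,17],[29,8],[33,0]]
[[24,10],[26,17],[29,8],[33,17],[34,0]]
[[23,8],[24,10],[26,17],[29,8],[33,17],[34,8],[36,0]]
[[13,13],[26,17],[29,8],[33,17],[34,8],[36,0]]
[[13,13],[26,17],[29,8],[33,17],[34,8],[36,0]]
[[13,13],[26,17],[29,8],[33,17],[34,8],[36,0]]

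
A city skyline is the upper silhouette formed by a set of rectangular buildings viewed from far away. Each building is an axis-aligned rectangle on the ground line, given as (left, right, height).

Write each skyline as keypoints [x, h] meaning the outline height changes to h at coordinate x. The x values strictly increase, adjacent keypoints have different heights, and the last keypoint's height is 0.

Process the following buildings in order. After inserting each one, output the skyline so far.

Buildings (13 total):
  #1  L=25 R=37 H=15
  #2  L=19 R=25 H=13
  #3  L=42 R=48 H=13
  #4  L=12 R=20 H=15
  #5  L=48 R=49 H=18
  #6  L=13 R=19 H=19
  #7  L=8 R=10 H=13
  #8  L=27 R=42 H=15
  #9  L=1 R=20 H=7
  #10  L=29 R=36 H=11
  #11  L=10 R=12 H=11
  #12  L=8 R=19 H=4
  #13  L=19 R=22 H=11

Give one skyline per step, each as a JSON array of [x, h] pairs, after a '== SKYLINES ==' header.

== SKYLINES ==
[[25,15],[37,0]]
[[19,13],[25,15],[37,0]]
[[19,13],[25,15],[37,0],[42,13],[48,0]]
[[12,15],[20,13],[25,15],[37,0],[42,13],[48,0]]
[[12,15],[20,13],[25,15],[37,0],[42,13],[48,18],[49,0]]
[[12,15],[13,19],[19,15],[20,13],[25,15],[37,0],[42,13],[48,18],[49,0]]
[[8,13],[10,0],[12,15],[13,19],[19,15],[20,13],[25,15],[37,0],[42,13],[48,18],[49,0]]
[[8,13],[10,0],[12,15],[13,19],[19,15],[20,13],[25,15],[42,13],[48,18],[49,0]]
[[1,7],[8,13],[10,7],[12,15],[13,19],[19,15],[20,13],[25,15],[42,13],[48,18],[49,0]]
[[1,7],[8,13],[10,7],[12,15],[13,19],[19,15],[20,13],[25,15],[42,13],[48,18],[49,0]]
[[1,7],[8,13],[10,11],[12,15],[13,19],[19,15],[20,13],[25,15],[42,13],[48,18],[49,0]]
[[1,7],[8,13],[10,11],[12,15],[13,19],[19,15],[20,13],[25,15],[42,13],[48,18],[49,0]]
[[1,7],[8,13],[10,11],[12,15],[13,19],[19,15],[20,13],[25,15],[42,13],[48,18],[49,0]]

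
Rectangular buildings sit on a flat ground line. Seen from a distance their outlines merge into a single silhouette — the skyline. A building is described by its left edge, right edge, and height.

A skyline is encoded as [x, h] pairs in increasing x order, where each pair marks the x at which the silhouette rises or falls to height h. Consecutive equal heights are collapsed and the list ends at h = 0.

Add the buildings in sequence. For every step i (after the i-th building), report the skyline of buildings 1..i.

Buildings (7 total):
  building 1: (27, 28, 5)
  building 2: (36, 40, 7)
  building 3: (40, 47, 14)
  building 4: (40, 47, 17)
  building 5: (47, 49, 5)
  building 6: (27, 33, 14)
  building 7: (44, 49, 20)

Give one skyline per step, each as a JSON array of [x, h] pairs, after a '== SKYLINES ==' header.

== SKYLINES ==
[[27,5],[28,0]]
[[27,5],[28,0],[36,7],[40,0]]
[[27,5],[28,0],[36,7],[40,14],[47,0]]
[[27,5],[28,0],[36,7],[40,17],[47,0]]
[[27,5],[28,0],[36,7],[40,17],[47,5],[49,0]]
[[27,14],[33,0],[36,7],[40,17],[47,5],[49,0]]
[[27,14],[33,0],[36,7],[40,17],[44,20],[49,0]]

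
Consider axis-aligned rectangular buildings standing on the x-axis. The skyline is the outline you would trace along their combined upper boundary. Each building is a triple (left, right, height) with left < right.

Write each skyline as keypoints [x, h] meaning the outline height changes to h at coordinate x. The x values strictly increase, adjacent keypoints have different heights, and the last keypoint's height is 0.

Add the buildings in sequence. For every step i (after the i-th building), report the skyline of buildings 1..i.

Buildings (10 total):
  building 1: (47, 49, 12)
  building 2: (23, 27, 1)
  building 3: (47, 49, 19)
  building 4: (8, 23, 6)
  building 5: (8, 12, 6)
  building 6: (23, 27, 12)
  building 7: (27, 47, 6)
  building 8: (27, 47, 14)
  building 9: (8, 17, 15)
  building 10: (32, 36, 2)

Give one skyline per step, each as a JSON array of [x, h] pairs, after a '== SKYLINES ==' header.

== SKYLINES ==
[[47,12],[49,0]]
[[23,1],[27,0],[47,12],[49,0]]
[[23,1],[27,0],[47,19],[49,0]]
[[8,6],[23,1],[27,0],[47,19],[49,0]]
[[8,6],[23,1],[27,0],[47,19],[49,0]]
[[8,6],[23,12],[27,0],[47,19],[49,0]]
[[8,6],[23,12],[27,6],[47,19],[49,0]]
[[8,6],[23,12],[27,14],[47,19],[49,0]]
[[8,15],[17,6],[23,12],[27,14],[47,19],[49,0]]
[[8,15],[17,6],[23,12],[27,14],[47,19],[49,0]]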